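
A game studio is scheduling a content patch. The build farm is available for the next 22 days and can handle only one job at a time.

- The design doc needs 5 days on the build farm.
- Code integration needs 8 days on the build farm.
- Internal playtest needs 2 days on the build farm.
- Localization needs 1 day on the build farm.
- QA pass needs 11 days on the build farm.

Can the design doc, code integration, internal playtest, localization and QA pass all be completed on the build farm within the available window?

No

Running back to back, the jobs need 5 + 8 + 2 + 1 + 11 = 27 days on the build farm.
Since 27 > 22, they cannot all fit.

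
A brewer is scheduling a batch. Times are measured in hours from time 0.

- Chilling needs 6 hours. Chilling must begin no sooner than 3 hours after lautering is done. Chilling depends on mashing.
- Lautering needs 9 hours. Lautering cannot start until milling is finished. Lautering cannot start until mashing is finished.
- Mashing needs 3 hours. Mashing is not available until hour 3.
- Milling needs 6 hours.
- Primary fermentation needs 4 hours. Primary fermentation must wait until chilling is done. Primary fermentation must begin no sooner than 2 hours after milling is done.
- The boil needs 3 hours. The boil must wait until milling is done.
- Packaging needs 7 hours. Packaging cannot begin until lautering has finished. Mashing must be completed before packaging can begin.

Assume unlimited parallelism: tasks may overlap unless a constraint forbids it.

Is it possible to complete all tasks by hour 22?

No

After its own release at hour 3, mashing can start at hour 3 and finishes at hour 6.
Milling has no prerequisites, so it starts at hour 0 and finishes at hour 6.
After milling (finishes hour 6), the boil can start at hour 6 and finishes at hour 9.
Lautering needs all of milling (finishes hour 6); mashing (finishes hour 6). That puts its earliest start at hour 6; it finishes at 6 + 9 = hour 15.
Packaging needs all of lautering (finishes hour 15); mashing (finishes hour 6). That puts its earliest start at hour 15; it finishes at 15 + 7 = hour 22.
For chilling: lautering (finishes hour 15, plus 3-hour gap → hour 18); mashing (finishes hour 6). Taking the maximum gives a start of hour 18, and it finishes at 18 + 6 = hour 24.
Primary fermentation has to wait for chilling (finishes hour 24); milling (finishes hour 6, plus 2-hour gap → hour 8). The latest of these is hour 24, so primary fermentation runs hour 24 to 24 + 4 = hour 28.
The earliest everything can be done is hour 28, which is after the deadline of 22, so it is not possible.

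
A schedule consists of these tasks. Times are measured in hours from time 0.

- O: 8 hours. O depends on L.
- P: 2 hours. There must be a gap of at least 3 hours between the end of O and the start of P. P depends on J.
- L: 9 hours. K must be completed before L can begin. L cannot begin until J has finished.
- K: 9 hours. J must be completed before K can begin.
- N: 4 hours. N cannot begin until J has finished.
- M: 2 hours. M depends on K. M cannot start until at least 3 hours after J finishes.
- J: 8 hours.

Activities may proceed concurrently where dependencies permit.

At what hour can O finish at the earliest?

Nothing blocks J, so it runs from hour 0 to hour 8.
K cannot begin until J (finishes hour 8). It runs from hour 8 to 8 + 9 = hour 17.
L cannot start until K (finishes hour 17); J (finishes hour 8). The controlling bound is hour 17, so L finishes at 17 + 9 = hour 26.
After L (finishes hour 26), O can start at hour 26 and finishes at hour 34.

34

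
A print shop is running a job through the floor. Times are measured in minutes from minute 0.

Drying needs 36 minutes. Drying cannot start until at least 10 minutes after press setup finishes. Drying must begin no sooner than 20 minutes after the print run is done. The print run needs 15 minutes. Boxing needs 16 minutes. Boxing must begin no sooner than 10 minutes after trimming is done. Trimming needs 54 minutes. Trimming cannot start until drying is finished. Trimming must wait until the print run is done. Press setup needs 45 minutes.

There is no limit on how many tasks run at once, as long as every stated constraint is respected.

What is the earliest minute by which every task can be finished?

171

The print run has no prerequisites, so it starts at minute 0 and finishes at minute 15.
Press setup can start immediately at minute 0; it finishes at minute 45.
Drying cannot start until press setup (finishes minute 45, plus 10-minute gap → minute 55); the print run (finishes minute 15, plus 20-minute gap → minute 35). The controlling bound is minute 55, so drying finishes at 55 + 36 = minute 91.
Trimming cannot start until drying (finishes minute 91); the print run (finishes minute 15). The controlling bound is minute 91, so trimming finishes at 91 + 54 = minute 145.
After trimming (finishes minute 145, plus 10-minute gap → minute 155), boxing can start at minute 155 and finishes at minute 171.
All tasks are finished once the last one completes. Finish times: Press setup at 45, The print run at 15, Drying at 91, Trimming at 145, Boxing at 171. The latest is minute 171.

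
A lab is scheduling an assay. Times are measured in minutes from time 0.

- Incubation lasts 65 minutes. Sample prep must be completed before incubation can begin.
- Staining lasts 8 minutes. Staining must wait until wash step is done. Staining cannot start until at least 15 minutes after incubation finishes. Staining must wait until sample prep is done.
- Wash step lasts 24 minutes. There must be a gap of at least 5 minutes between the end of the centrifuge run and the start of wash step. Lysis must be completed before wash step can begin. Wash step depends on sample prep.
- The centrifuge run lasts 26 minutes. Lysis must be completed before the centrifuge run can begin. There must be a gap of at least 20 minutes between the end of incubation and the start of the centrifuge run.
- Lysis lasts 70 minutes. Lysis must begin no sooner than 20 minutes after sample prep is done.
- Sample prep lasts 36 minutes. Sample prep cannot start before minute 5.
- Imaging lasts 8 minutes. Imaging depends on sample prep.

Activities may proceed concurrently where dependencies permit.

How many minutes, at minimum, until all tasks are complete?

194

Sample prep waits on its own release at minute 5, so it starts at minute 5 and finishes at 5 + 36 = minute 41.
After sample prep (finishes minute 41), imaging can start at minute 41 and finishes at minute 49.
Incubation cannot begin until sample prep (finishes minute 41). It runs from minute 41 to 41 + 65 = minute 106.
Lysis waits on sample prep (finishes minute 41, plus 20-minute gap → minute 61), so it starts at minute 61 and finishes at 61 + 70 = minute 131.
The centrifuge run has to wait for lysis (finishes minute 131); incubation (finishes minute 106, plus 20-minute gap → minute 126). The latest of these is minute 131, so the centrifuge run runs minute 131 to 131 + 26 = minute 157.
Wash step needs all of the centrifuge run (finishes minute 157, plus 5-minute gap → minute 162); lysis (finishes minute 131); sample prep (finishes minute 41). That puts its earliest start at minute 162; it finishes at 162 + 24 = minute 186.
Staining has to wait for wash step (finishes minute 186); incubation (finishes minute 106, plus 15-minute gap → minute 121); sample prep (finishes minute 41). The latest of these is minute 186, so staining runs minute 186 to 186 + 8 = minute 194.
All tasks are finished once the last one completes. Finish times: Sample prep at 41, Lysis at 131, Incubation at 106, The centrifuge run at 157, Wash step at 186, Staining at 194, Imaging at 49. The latest is minute 194.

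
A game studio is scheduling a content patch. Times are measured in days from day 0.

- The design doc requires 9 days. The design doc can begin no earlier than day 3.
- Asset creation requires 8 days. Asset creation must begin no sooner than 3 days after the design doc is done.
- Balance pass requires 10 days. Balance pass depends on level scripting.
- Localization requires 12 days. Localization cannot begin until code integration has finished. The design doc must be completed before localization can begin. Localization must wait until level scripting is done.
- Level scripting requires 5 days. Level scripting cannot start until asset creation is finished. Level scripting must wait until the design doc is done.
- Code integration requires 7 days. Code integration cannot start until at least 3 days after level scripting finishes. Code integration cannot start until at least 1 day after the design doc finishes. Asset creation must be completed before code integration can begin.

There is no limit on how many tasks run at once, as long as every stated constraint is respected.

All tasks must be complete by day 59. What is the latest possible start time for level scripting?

32

Localization must finish by day 59; it takes 12 days, so it must start by 59 − 12 = day 47.
Code integration has to be done before localization (must start by day 47). That means finishing by day 47, i.e. starting by 47 − 7 = day 40.
Balance pass must finish by day 59; it takes 10 days, so it must start by 59 − 10 = day 49.
Level scripting must finish in time for code integration (must start by day 40, minus 3-day gap → day 37); balance pass (must start by day 49); localization (must start by day 47). The tightest is day 37, so level scripting must start by 37 − 5 = day 32.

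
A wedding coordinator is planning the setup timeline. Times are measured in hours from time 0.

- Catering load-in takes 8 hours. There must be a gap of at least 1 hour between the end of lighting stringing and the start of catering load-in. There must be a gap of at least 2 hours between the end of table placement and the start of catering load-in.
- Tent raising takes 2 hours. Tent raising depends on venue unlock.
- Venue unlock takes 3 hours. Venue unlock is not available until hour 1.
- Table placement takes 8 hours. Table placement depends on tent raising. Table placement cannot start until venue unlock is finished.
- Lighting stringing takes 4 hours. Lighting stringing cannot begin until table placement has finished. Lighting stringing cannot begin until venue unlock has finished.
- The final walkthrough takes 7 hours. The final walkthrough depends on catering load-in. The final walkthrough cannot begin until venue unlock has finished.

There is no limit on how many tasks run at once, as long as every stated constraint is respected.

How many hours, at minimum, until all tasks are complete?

34

Venue unlock waits on its own release at hour 1, so it starts at hour 1 and finishes at 1 + 3 = hour 4.
Tent raising waits on venue unlock (finishes hour 4), so it starts at hour 4 and finishes at 4 + 2 = hour 6.
Table placement needs all of tent raising (finishes hour 6); venue unlock (finishes hour 4). That puts its earliest start at hour 6; it finishes at 6 + 8 = hour 14.
Lighting stringing has to wait for table placement (finishes hour 14); venue unlock (finishes hour 4). The latest of these is hour 14, so lighting stringing runs hour 14 to 14 + 4 = hour 18.
Catering load-in cannot start until lighting stringing (finishes hour 18, plus 1-hour gap → hour 19); table placement (finishes hour 14, plus 2-hour gap → hour 16). The controlling bound is hour 19, so catering load-in finishes at 19 + 8 = hour 27.
The final walkthrough has to wait for catering load-in (finishes hour 27); venue unlock (finishes hour 4). The latest of these is hour 27, so the final walkthrough runs hour 27 to 27 + 7 = hour 34.
All tasks are finished once the last one completes. Finish times: Venue unlock at 4, Tent raising at 6, Table placement at 14, Lighting stringing at 18, Catering load-in at 27, The final walkthrough at 34. The latest is hour 34.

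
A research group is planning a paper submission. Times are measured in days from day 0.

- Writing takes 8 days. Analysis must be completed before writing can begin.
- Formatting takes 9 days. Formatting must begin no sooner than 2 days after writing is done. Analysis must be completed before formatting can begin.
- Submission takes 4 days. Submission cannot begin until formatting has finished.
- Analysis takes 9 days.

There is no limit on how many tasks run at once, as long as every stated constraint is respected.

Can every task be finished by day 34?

Yes

Analysis can start immediately at day 0; it finishes at day 9.
After analysis (finishes day 9), writing can start at day 9 and finishes at day 17.
Formatting has to wait for writing (finishes day 17, plus 2-day gap → day 19); analysis (finishes day 9). The latest of these is day 19, so formatting runs day 19 to 19 + 9 = day 28.
After formatting (finishes day 28), submission can start at day 28 and finishes at day 32.
Every task is finished by day 32, which is no later than the deadline of 34, so the schedule is feasible.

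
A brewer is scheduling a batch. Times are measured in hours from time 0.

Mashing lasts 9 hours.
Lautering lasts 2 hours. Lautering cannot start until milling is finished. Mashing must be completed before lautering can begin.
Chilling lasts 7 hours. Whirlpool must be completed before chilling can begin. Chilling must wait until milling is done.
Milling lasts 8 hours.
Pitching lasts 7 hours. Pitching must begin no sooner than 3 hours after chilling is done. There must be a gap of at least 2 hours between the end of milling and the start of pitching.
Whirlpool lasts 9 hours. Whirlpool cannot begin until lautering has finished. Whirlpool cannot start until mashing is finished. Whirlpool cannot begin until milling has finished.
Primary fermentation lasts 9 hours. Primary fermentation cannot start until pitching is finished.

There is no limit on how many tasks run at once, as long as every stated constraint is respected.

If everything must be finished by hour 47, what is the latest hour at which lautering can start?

10

Primary fermentation must finish by hour 47; it takes 9 hours, so it must start by 47 − 9 = hour 38.
Pitching must finish before primary fermentation (must start by hour 38). With a 7-hour duration, pitching must start by 38 − 7 = hour 31.
Since pitching (must start by hour 31, minus 3-hour gap → hour 28) depends on it, chilling must finish by hour 28. Backing off its 7-hour duration gives a latest start of hour 21.
Whirlpool has to be done before chilling (must start by hour 21). That means finishing by hour 21, i.e. starting by 21 − 9 = hour 12.
Lautering must finish before whirlpool (must start by hour 12). With a 2-hour duration, lautering must start by 12 − 2 = hour 10.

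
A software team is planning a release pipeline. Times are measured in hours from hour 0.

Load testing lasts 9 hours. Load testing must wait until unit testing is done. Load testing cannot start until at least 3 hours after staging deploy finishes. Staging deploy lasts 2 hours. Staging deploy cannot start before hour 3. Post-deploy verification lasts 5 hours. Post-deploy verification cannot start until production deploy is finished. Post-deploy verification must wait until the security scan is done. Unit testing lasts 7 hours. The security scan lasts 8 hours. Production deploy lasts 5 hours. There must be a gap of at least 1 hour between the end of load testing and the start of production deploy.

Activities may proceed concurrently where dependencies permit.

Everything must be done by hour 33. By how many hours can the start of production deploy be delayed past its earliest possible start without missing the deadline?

Staging deploy cannot begin until its own release at hour 3. It runs from hour 3 to 3 + 2 = hour 5.
Unit testing has no prerequisites, so it starts at hour 0 and finishes at hour 7.
Load testing cannot start until unit testing (finishes hour 7); staging deploy (finishes hour 5, plus 3-hour gap → hour 8). The controlling bound is hour 8, so load testing finishes at 8 + 9 = hour 17.
Production deploy waits on load testing (finishes hour 17, plus 1-hour gap → hour 18), so it starts at hour 18 and finishes at 18 + 5 = hour 23.

Working backward from the deadline:
Nothing follows post-deploy verification; the deadline of hour 33 is its only limit. It must start by 33 − 5 = hour 28.
Since post-deploy verification (must start by hour 28) depends on it, production deploy must finish by hour 28. Backing off its 5-hour duration gives a latest start of hour 23.
So production deploy can start as early as hour 18 and as late as hour 23, giving 23 − 18 = 5 hours of slack.

5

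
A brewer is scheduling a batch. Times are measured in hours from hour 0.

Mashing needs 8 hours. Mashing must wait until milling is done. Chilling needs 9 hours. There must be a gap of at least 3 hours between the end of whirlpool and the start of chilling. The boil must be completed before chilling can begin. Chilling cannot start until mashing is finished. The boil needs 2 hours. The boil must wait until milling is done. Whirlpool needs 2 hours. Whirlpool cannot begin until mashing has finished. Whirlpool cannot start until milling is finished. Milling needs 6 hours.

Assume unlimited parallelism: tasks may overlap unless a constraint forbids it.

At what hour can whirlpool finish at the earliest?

Milling can start immediately at hour 0; it finishes at hour 6.
After milling (finishes hour 6), mashing can start at hour 6 and finishes at hour 14.
Whirlpool cannot start until mashing (finishes hour 14); milling (finishes hour 6). The controlling bound is hour 14, so whirlpool finishes at 14 + 2 = hour 16.

16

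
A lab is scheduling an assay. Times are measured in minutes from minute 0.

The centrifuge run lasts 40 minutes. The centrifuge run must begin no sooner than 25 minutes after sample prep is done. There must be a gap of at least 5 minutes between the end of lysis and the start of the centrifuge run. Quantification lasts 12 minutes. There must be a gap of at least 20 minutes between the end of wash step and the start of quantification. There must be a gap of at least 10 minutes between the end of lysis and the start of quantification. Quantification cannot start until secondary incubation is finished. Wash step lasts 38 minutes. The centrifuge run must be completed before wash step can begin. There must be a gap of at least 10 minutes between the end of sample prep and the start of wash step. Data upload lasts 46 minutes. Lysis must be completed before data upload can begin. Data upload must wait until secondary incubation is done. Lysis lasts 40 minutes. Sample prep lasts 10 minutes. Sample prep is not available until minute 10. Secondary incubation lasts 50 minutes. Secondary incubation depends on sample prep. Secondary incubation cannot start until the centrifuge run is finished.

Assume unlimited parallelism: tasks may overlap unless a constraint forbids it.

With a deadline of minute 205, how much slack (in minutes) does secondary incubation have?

24

Lysis has no prerequisites, so it starts at minute 0 and finishes at minute 40.
Sample prep waits on its own release at minute 10, so it starts at minute 10 and finishes at 10 + 10 = minute 20.
The centrifuge run needs all of sample prep (finishes minute 20, plus 25-minute gap → minute 45); lysis (finishes minute 40, plus 5-minute gap → minute 45). That puts its earliest start at minute 45; it finishes at 45 + 40 = minute 85.
Secondary incubation has to wait for sample prep (finishes minute 20); the centrifuge run (finishes minute 85). The latest of these is minute 85, so secondary incubation runs minute 85 to 85 + 50 = minute 135.

Working backward from the deadline:
Nothing follows quantification; the deadline of minute 205 is its only limit. It must start by 205 − 12 = minute 193.
Data upload must finish by minute 205; it takes 46 minutes, so it must start by 205 − 46 = minute 159.
Secondary incubation feeds quantification (must start by minute 193); data upload (must start by minute 159). Taking the minimum, secondary incubation must finish by minute 159 and start by 159 − 50 = minute 109.
So secondary incubation can start as early as minute 85 and as late as minute 109, giving 109 − 85 = 24 minutes of slack.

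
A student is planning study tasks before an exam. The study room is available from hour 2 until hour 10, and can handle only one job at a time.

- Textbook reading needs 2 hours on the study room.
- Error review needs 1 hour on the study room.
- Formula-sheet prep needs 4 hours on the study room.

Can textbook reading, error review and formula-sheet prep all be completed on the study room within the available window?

Yes

The study room window is 10 − 2 = 8 hours.
Running back to back, the jobs need 2 + 1 + 4 = 7 hours on the study room.
Since 7 ≤ 8, they fit within the window.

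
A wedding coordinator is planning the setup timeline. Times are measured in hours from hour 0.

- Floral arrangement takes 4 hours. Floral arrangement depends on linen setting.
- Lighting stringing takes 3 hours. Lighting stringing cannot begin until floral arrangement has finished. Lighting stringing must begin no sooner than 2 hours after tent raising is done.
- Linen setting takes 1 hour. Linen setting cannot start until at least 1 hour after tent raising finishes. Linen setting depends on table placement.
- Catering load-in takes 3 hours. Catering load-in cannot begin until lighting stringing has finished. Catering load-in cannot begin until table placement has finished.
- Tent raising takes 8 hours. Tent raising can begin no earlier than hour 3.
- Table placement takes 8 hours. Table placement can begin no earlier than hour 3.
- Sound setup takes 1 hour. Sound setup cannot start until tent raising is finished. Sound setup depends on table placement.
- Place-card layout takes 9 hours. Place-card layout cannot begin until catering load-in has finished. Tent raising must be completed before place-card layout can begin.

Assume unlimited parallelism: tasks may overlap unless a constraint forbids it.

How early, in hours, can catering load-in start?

After its own release at hour 3, table placement can start at hour 3 and finishes at hour 11.
After its own release at hour 3, tent raising can start at hour 3 and finishes at hour 11.
Linen setting needs all of tent raising (finishes hour 11, plus 1-hour gap → hour 12); table placement (finishes hour 11). That puts its earliest start at hour 12; it finishes at 12 + 1 = hour 13.
Floral arrangement waits on linen setting (finishes hour 13), so it starts at hour 13 and finishes at 13 + 4 = hour 17.
For lighting stringing: floral arrangement (finishes hour 17); tent raising (finishes hour 11, plus 2-hour gap → hour 13). Taking the maximum gives a start of hour 17, and it finishes at 17 + 3 = hour 20.
Catering load-in waits on lighting stringing (finishes hour 20); table placement (finishes hour 11). The latest of these is hour 20, which is the earliest catering load-in can start.

20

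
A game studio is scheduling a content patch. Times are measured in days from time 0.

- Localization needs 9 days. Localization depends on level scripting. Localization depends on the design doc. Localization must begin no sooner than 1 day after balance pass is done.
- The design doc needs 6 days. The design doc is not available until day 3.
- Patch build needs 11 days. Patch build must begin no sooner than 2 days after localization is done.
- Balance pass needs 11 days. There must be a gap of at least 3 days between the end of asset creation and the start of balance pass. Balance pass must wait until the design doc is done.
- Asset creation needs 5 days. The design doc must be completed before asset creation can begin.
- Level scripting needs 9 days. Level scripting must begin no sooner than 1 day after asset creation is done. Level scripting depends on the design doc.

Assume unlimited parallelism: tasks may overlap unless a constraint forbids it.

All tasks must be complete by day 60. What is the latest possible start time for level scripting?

Patch build has no dependents, so it just needs to finish by day 60. Starting by 60 − 11 = day 49 achieves that.
Localization must finish before patch build (must start by day 49, minus 2-day gap → day 47). With a 9-day duration, localization must start by 47 − 9 = day 38.
Level scripting must finish before localization (must start by day 38). With a 9-day duration, level scripting must start by 38 − 9 = day 29.

29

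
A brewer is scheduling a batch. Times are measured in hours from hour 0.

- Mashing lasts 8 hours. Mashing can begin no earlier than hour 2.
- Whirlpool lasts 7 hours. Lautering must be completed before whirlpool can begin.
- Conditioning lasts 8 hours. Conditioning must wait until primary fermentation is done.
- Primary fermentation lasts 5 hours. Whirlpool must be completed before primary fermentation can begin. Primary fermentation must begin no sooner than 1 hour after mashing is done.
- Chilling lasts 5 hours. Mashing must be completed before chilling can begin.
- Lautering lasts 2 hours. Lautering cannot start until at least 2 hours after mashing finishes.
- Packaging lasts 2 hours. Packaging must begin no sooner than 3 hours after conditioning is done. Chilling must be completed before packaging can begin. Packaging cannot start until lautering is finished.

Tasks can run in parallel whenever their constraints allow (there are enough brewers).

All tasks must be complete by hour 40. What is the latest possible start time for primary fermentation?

Packaging has no dependents, so it just needs to finish by hour 40. Starting by 40 − 2 = hour 38 achieves that.
Conditioning must finish before packaging (must start by hour 38, minus 3-hour gap → hour 35). With an 8-hour duration, conditioning must start by 35 − 8 = hour 27.
Primary fermentation feeds into conditioning (must start by hour 27); so primary fermentation must finish by hour 27 and therefore start by hour 22.

22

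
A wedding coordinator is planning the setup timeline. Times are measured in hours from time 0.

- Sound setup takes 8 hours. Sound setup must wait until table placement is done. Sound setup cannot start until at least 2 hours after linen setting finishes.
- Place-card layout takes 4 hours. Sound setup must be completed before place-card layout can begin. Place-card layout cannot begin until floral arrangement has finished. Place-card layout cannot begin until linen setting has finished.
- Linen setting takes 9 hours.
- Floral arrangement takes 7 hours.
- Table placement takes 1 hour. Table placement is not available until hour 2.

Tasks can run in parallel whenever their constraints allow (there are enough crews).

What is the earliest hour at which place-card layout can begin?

Nothing blocks floral arrangement, so it runs from hour 0 to hour 7.
Nothing blocks linen setting, so it runs from hour 0 to hour 9.
Table placement waits on its own release at hour 2, so it starts at hour 2 and finishes at 2 + 1 = hour 3.
Sound setup needs all of table placement (finishes hour 3); linen setting (finishes hour 9, plus 2-hour gap → hour 11). That puts its earliest start at hour 11; it finishes at 11 + 8 = hour 19.
Place-card layout waits on sound setup (finishes hour 19); floral arrangement (finishes hour 7); linen setting (finishes hour 9). The latest of these is hour 19, which is the earliest place-card layout can start.

19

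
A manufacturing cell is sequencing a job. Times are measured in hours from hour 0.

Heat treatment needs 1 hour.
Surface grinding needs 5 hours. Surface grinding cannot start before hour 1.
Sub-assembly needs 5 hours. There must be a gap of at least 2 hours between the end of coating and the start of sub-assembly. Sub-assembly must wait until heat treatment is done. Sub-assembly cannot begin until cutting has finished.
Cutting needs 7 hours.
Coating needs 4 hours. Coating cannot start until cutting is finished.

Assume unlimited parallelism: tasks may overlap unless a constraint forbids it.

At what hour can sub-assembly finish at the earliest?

18

Heat treatment has no prerequisites, so it starts at hour 0 and finishes at hour 1.
Cutting has no prerequisites, so it starts at hour 0 and finishes at hour 7.
Coating cannot begin until cutting (finishes hour 7). It runs from hour 7 to 7 + 4 = hour 11.
For sub-assembly: coating (finishes hour 11, plus 2-hour gap → hour 13); heat treatment (finishes hour 1); cutting (finishes hour 7). Taking the maximum gives a start of hour 13, and it finishes at 13 + 5 = hour 18.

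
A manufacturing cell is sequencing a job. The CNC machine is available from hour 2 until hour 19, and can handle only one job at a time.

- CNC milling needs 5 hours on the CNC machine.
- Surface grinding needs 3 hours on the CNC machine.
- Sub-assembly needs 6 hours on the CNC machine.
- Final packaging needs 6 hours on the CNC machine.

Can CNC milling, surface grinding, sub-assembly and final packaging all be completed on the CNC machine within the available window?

No

The CNC machine window is 19 − 2 = 17 hours.
Running back to back, the jobs need 5 + 3 + 6 + 6 = 20 hours on the CNC machine.
Since 20 > 17, they cannot all fit.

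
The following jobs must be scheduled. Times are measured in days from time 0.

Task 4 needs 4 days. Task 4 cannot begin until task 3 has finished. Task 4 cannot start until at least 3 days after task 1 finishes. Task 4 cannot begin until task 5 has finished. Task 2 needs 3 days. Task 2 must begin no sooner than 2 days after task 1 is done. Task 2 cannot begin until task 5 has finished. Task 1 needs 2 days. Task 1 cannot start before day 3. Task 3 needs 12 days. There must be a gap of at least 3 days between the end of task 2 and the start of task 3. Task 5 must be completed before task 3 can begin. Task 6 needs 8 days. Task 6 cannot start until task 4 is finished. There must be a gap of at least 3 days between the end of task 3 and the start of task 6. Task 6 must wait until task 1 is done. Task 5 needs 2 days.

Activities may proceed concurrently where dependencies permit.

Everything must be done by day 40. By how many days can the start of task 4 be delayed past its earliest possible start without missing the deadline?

3

Nothing blocks task 5, so it runs from day 0 to day 2.
After its own release at day 3, task 1 can start at day 3 and finishes at day 5.
Task 2 has to wait for task 1 (finishes day 5, plus 2-day gap → day 7); task 5 (finishes day 2). The latest of these is day 7, so task 2 runs day 7 to 7 + 3 = day 10.
For task 3: task 2 (finishes day 10, plus 3-day gap → day 13); task 5 (finishes day 2). Taking the maximum gives a start of day 13, and it finishes at 13 + 12 = day 25.
For task 4: task 3 (finishes day 25); task 1 (finishes day 5, plus 3-day gap → day 8); task 5 (finishes day 2). Taking the maximum gives a start of day 25, and it finishes at 25 + 4 = day 29.

Working backward from the deadline:
Task 6 has no dependents, so it just needs to finish by day 40. Starting by 40 − 8 = day 32 achieves that.
Task 4 has to be done before task 6 (must start by day 32). That means finishing by day 32, i.e. starting by 32 − 4 = day 28.
So task 4 can start as early as day 25 and as late as day 28, giving 28 − 25 = 3 days of slack.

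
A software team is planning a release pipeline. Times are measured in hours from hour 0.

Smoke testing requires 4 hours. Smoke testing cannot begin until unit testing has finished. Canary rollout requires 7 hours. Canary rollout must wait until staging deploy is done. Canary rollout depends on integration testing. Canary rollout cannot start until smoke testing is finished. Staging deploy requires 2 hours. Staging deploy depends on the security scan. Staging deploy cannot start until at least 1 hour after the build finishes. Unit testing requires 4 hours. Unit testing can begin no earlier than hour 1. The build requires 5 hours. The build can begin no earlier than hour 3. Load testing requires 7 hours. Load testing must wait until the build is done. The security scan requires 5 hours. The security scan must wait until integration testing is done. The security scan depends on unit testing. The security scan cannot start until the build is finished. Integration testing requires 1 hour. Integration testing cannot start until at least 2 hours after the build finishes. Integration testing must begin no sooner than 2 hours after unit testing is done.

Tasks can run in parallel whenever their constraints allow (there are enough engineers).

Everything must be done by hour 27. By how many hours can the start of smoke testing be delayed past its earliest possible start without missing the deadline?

11

Unit testing cannot begin until its own release at hour 1. It runs from hour 1 to 1 + 4 = hour 5.
Smoke testing waits on unit testing (finishes hour 5), so it starts at hour 5 and finishes at 5 + 4 = hour 9.

Working backward from the deadline:
Nothing follows canary rollout; the deadline of hour 27 is its only limit. It must start by 27 − 7 = hour 20.
Smoke testing must finish before canary rollout (must start by hour 20). With a 4-hour duration, smoke testing must start by 20 − 4 = hour 16.
So smoke testing can start as early as hour 5 and as late as hour 16, giving 16 − 5 = 11 hours of slack.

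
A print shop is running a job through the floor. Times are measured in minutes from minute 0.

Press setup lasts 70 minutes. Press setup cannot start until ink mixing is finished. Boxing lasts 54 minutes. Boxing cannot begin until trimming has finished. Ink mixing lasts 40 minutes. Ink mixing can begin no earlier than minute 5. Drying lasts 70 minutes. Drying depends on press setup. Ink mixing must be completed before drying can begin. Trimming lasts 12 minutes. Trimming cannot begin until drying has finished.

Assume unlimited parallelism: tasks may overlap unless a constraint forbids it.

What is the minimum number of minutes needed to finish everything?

251

Ink mixing cannot begin until its own release at minute 5. It runs from minute 5 to 5 + 40 = minute 45.
After ink mixing (finishes minute 45), press setup can start at minute 45 and finishes at minute 115.
Drying needs all of press setup (finishes minute 115); ink mixing (finishes minute 45). That puts its earliest start at minute 115; it finishes at 115 + 70 = minute 185.
Trimming cannot begin until drying (finishes minute 185). It runs from minute 185 to 185 + 12 = minute 197.
After trimming (finishes minute 197), boxing can start at minute 197 and finishes at minute 251.
All tasks are finished once the last one completes. Finish times: Ink mixing at 45, Press setup at 115, Drying at 185, Trimming at 197, Boxing at 251. The latest is minute 251.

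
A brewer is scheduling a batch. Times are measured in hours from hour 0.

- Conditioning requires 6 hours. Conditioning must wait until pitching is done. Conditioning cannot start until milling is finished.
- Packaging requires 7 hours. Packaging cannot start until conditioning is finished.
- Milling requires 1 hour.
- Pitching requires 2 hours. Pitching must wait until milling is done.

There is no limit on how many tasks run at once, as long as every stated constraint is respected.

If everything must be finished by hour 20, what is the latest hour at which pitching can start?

Packaging has no dependents, so it just needs to finish by hour 20. Starting by 20 − 7 = hour 13 achieves that.
Conditioning feeds into packaging (must start by hour 13); so conditioning must finish by hour 13 and therefore start by hour 7.
Pitching feeds into conditioning (must start by hour 7); so pitching must finish by hour 7 and therefore start by hour 5.

5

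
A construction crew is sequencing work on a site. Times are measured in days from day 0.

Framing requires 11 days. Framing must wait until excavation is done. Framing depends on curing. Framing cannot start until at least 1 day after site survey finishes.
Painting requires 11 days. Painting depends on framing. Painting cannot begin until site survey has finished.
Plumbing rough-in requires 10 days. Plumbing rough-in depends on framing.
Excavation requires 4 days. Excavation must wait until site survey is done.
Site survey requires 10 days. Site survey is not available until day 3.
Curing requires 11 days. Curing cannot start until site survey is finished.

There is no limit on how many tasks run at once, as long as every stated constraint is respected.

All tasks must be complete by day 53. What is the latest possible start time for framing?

31

Plumbing rough-in must finish by day 53; it takes 10 days, so it must start by 53 − 10 = day 43.
To finish by day 53, painting (duration 11) must start no later than day 42.
For framing: plumbing rough-in (must start by day 43); painting (must start by day 42). The most restrictive is day 42; with an 11-day duration, framing must start by day 31.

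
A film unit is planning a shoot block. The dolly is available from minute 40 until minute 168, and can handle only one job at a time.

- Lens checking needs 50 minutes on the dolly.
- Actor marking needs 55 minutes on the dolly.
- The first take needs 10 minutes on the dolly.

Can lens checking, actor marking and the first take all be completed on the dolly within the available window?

Yes

The dolly window is 168 − 40 = 128 minutes.
Running back to back, the jobs need 50 + 55 + 10 = 115 minutes on the dolly.
Since 115 ≤ 128, they fit within the window.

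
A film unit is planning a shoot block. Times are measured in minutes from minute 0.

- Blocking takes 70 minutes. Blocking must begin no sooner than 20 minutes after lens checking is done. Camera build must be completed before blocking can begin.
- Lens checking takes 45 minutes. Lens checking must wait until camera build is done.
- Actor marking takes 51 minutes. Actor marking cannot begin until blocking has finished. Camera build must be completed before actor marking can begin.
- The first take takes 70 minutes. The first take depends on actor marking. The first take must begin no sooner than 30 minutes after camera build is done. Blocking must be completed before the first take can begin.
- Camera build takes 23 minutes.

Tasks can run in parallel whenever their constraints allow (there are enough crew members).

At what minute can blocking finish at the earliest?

Nothing blocks camera build, so it runs from minute 0 to minute 23.
Lens checking waits on camera build (finishes minute 23), so it starts at minute 23 and finishes at 23 + 45 = minute 68.
For blocking: lens checking (finishes minute 68, plus 20-minute gap → minute 88); camera build (finishes minute 23). Taking the maximum gives a start of minute 88, and it finishes at 88 + 70 = minute 158.

158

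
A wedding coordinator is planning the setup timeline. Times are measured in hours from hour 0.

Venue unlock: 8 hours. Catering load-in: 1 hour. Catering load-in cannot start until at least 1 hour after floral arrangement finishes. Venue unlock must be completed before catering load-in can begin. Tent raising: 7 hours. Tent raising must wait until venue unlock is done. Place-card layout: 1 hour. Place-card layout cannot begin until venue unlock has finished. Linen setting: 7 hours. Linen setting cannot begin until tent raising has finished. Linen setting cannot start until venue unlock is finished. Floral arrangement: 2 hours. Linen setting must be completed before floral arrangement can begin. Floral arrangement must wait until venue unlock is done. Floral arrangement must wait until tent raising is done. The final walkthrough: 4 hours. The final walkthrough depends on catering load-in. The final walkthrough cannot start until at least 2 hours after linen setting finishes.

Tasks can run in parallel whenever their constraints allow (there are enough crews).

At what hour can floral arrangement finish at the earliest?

24

Venue unlock has no prerequisites, so it starts at hour 0 and finishes at hour 8.
Tent raising waits on venue unlock (finishes hour 8), so it starts at hour 8 and finishes at 8 + 7 = hour 15.
Linen setting has to wait for tent raising (finishes hour 15); venue unlock (finishes hour 8). The latest of these is hour 15, so linen setting runs hour 15 to 15 + 7 = hour 22.
Floral arrangement has to wait for linen setting (finishes hour 22); venue unlock (finishes hour 8); tent raising (finishes hour 15). The latest of these is hour 22, so floral arrangement runs hour 22 to 22 + 2 = hour 24.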